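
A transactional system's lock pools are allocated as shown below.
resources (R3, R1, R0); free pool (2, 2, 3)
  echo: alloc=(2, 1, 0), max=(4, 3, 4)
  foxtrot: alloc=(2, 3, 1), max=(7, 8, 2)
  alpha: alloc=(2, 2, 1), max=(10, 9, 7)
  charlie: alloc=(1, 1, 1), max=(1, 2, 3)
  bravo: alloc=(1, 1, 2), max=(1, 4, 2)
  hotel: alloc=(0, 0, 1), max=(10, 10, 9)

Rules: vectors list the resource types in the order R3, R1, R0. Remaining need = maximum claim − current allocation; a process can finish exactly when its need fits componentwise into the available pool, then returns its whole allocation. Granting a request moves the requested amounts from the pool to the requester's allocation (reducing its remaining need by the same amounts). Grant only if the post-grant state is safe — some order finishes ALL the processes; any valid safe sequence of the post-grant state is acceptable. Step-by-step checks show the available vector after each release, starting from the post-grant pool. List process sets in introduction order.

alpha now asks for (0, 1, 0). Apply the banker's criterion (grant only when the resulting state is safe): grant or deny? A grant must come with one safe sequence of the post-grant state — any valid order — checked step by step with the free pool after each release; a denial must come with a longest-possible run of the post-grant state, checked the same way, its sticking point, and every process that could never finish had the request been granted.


DENY — the pretend-granted state is unsafe.
Key observation: charlie, echo, bravo can finish, but then (6, 4, 6) is all there is, and the blocked group's R1 demands exceed it.
After a pretend grant, a maximal execution: charlie, echo, bravo — then nothing else fits. Walking it through:
  pool = (2, 1, 3)
  run charlie (needs (0, 1, 2), free (2, 1, 3)); after release of (1, 1, 1) the pool is (3, 2, 4)
  run echo (needs (2, 2, 4), free (3, 2, 4)); after release of (2, 1, 0) the pool is (5, 3, 4)
  run bravo (needs (0, 3, 0), free (5, 3, 4)); after release of (1, 1, 2) the pool is (6, 4, 6)
  blocked: foxtrot wants (5, 5, 1), pool (6, 4, 6) — not enough R1
  blocked: alpha wants (8, 6, 6), pool (6, 4, 6) — not enough R3 and R1
  blocked: hotel wants (10, 10, 8), pool (6, 4, 6) — not enough R3, R1 and R0
Had the request been granted, foxtrot, alpha and hotel could never finish.


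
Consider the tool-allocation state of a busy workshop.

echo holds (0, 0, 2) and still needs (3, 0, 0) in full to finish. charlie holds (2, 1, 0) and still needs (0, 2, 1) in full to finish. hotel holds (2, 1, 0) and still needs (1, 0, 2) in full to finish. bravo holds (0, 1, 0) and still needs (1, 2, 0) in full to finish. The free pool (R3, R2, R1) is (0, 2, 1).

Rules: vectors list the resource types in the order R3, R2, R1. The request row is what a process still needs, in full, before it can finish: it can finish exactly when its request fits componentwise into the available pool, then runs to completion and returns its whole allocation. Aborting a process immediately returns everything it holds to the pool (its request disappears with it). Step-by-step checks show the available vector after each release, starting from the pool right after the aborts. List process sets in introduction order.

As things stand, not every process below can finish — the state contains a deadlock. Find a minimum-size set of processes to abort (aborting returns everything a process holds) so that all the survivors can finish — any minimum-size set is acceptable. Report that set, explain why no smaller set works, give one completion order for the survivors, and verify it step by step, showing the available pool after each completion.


The answer: abort hotel.
Key observation: echo was stuck for good until hotel gave back (2, 1, 0); in the order shown it finishes at step 2.
Minimality: the empty abort set fails — the state is deadlocked as it stands.
The survivors complete as charlie, echo, bravo. Step-by-step check (starting from the post-abort pool):
  pool = (2, 3, 1)
  charlie: need (0, 2, 1) fits (2, 3, 1); releases (2, 1, 0), pool now (4, 4, 1)
  echo: need (3, 0, 0) fits (4, 4, 1); releases (0, 0, 2), pool now (4, 4, 3)
  bravo: need (1, 2, 0) fits (4, 4, 3); releases (0, 1, 0), pool now (4, 5, 3)


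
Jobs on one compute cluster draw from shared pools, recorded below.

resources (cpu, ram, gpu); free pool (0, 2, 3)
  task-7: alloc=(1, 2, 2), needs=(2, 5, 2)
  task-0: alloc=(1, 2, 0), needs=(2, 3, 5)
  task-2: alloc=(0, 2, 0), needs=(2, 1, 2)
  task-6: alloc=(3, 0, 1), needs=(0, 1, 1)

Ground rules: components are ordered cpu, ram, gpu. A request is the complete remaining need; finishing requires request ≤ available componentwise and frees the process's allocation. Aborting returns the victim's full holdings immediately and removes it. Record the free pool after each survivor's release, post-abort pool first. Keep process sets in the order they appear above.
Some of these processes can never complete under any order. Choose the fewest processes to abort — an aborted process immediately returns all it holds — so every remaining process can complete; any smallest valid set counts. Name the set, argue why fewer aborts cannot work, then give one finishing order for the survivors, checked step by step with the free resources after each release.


The answer: abort task-0.
Key observation: aborting task-0 returns (1, 2, 0), and task-7 — hopeless before — runs at step 3 with the returned capacity in the pool.
No smaller set exists: with zero aborts the deadlock remains.
Survivors finish in the order: task-6, task-2, task-7. Walking it through (pool after the aborts first):
  pool = (1, 4, 3)
  run task-6 (needs (0, 1, 1), free (1, 4, 3)); after release of (3, 0, 1) the pool is (4, 4, 4)
  run task-2 (needs (2, 1, 2), free (4, 4, 4)); after release of (0, 2, 0) the pool is (4, 6, 4)
  run task-7 (needs (2, 5, 2), free (4, 6, 4)); after release of (1, 2, 2) the pool is (5, 8, 6)


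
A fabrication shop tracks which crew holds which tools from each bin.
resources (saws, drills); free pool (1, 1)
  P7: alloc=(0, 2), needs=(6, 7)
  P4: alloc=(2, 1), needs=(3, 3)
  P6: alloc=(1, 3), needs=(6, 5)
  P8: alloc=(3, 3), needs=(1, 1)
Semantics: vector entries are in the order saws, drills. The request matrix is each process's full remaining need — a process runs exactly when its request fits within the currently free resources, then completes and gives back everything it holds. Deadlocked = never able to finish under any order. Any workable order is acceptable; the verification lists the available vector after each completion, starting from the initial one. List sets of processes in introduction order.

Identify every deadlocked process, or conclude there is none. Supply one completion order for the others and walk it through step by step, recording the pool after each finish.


The deadlocked set is empty.
Key observation: P8 can run right away; the returned allocation unlocks the remaining processes in turn.
The rest can finish in the order P8, P4, P6, P7. Step-by-step check:
  pool = (1, 1)
  P8 needs (1, 1) <= (1, 1) -> finishes; pool += (3, 3) = (4, 4)
  P4 needs (3, 3) <= (4, 4) -> finishes; pool += (2, 1) = (6, 5)
  P6 needs (6, 5) <= (6, 5) -> finishes; pool += (1, 3) = (7, 8)
  P7 needs (6, 7) <= (7, 8) -> finishes; pool += (0, 2) = (7, 10)


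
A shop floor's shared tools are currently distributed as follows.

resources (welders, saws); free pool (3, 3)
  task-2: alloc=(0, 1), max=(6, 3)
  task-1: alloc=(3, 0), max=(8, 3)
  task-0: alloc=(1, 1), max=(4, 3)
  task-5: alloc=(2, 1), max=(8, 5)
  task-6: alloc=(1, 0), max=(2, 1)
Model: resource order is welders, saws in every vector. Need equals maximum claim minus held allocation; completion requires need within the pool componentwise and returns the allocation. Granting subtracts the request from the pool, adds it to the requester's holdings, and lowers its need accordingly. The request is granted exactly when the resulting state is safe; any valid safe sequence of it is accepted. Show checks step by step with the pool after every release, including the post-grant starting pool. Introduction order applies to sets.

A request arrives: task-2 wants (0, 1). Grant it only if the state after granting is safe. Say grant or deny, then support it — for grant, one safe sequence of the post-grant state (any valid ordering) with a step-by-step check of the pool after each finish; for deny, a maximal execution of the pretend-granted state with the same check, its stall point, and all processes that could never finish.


GRANT — the state after the grant stays safe, e.g. via task-6, task-0, task-1, task-2, task-5.
Key observation: the grant leaves (3, 2) free — enough for task-6, whose release restarts the cascade.
Verifying the post-grant state step by step:
  pool = (3, 2)
  run task-6 (needs (1, 1), free (3, 2)); after release of (1, 0) the pool is (4, 2)
  run task-0 (needs (3, 2), free (4, 2)); after release of (1, 1) the pool is (5, 3)
  run task-1 (needs (5, 3), free (5, 3)); after release of (3, 0) the pool is (8, 3)
  run task-2 (needs (6, 1), free (8, 3)); after release of (0, 2) the pool is (8, 5)
  run task-5 (needs (6, 4), free (8, 5)); after release of (2, 1) the pool is (10, 6)


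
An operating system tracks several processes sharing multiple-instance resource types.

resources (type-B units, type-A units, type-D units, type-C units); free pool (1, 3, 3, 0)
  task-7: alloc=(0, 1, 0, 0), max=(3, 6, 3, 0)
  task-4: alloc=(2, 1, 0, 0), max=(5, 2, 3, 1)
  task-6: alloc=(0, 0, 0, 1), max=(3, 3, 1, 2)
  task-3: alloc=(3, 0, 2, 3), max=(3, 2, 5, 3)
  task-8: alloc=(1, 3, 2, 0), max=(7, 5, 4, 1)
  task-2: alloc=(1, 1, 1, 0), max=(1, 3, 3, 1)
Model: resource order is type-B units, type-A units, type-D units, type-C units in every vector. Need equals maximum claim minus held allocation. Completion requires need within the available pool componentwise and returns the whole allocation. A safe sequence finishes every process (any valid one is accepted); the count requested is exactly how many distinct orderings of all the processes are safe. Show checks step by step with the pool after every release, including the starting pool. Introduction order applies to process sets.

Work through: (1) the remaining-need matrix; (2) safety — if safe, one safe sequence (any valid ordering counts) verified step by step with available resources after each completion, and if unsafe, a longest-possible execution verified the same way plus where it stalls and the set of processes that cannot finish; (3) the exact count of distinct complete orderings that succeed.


(1) Need matrix, components ordered type-B units, type-A units, type-D units, type-C units:
  task-7: (3, 5, 3, 0)
  task-4: (3, 1, 3, 1)
  task-6: (3, 3, 1, 1)
  task-3: (0, 2, 3, 0)
  task-8: (6, 2, 2, 1)
  task-2: (0, 2, 2, 1)
(2) SAFE. One safe sequence: task-3, task-4, task-8, task-2, task-7, task-6.
Key observation: task-3 marks the first exact bind of the order: its need (0, 2, 3, 0) fits the free (1, 3, 3, 0) with zero slack on a requested resource.
Verifying each step:
  pool = (1, 3, 3, 0)
  task-3 needs (0, 2, 3, 0) <= (1, 3, 3, 0) -> finishes; pool += (3, 0, 2, 3) = (4, 3, 5, 3)
  task-4 needs (3, 1, 3, 1) <= (4, 3, 5, 3) -> finishes; pool += (2, 1, 0, 0) = (6, 4, 5, 3)
  task-8 needs (6, 2, 2, 1) <= (6, 4, 5, 3) -> finishes; pool += (1, 3, 2, 0) = (7, 7, 7, 3)
  task-2 needs (0, 2, 2, 1) <= (7, 7, 7, 3) -> finishes; pool += (1, 1, 1, 0) = (8, 8, 8, 3)
  task-7 needs (3, 5, 3, 0) <= (8, 8, 8, 3) -> finishes; pool += (0, 1, 0, 0) = (8, 9, 8, 3)
  task-6 needs (3, 3, 1, 1) <= (8, 9, 8, 3) -> finishes; pool += (0, 0, 0, 1) = (8, 9, 8, 4)
(3) Precisely 30 of the possible complete orderings are safe sequences.


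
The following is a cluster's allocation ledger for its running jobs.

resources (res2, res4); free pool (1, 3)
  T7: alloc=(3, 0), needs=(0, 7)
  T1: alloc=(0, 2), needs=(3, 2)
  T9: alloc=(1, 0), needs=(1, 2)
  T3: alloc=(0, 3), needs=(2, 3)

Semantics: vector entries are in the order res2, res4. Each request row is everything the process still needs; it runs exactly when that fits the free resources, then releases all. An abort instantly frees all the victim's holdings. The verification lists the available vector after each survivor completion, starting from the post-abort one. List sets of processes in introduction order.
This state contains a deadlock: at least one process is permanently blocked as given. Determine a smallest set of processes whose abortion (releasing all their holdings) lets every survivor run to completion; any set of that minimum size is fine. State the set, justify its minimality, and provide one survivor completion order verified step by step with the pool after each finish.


Abort T7.
Key observation: aborting T7 returns (3, 0), and T1 — hopeless before — runs at step 3 with the returned capacity in the pool.
Minimality: the empty abort set fails — the state is deadlocked as it stands.
One survivor order: T3, T9, T1. Verifying each step (post-abort pool first):
  pool = (4, 3)
  T3: need (2, 3) fits (4, 3); releases (0, 3), pool now (4, 6)
  T9: need (1, 2) fits (4, 6); releases (1, 0), pool now (5, 6)
  T1: need (3, 2) fits (5, 6); releases (0, 2), pool now (5, 8)


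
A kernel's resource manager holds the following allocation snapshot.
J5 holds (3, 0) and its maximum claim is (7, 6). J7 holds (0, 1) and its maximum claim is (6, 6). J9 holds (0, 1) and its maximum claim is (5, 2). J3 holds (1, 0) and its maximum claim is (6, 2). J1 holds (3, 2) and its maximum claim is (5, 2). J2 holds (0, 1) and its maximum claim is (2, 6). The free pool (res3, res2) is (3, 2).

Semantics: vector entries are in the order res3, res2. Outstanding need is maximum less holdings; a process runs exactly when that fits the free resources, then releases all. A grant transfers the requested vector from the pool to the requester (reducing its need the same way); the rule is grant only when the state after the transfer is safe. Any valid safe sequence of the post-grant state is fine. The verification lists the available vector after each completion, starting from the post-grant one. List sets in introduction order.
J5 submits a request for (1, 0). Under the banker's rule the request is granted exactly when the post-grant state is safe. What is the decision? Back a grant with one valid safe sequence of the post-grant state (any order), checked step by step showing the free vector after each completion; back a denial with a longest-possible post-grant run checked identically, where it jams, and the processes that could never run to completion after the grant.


GRANT — the state after the grant stays safe, e.g. via J1, J9, J2, J5, J7, J3.
Key observation: even at the reduced pool (2, 2), J1 fits immediately, so safety survives the grant.
Verifying the post-grant state step by step:
  pool = (2, 2)
  J1: need (2, 0) fits (2, 2); releases (3, 2), pool now (5, 4)
  J9: need (5, 1) fits (5, 4); releases (0, 1), pool now (5, 5)
  J2: need (2, 5) fits (5, 5); releases (0, 1), pool now (5, 6)
  J5: need (3, 6) fits (5, 6); releases (4, 0), pool now (9, 6)
  J7: need (6, 5) fits (9, 6); releases (0, 1), pool now (9, 7)
  J3: need (5, 2) fits (9, 7); releases (1, 0), pool now (10, 7)


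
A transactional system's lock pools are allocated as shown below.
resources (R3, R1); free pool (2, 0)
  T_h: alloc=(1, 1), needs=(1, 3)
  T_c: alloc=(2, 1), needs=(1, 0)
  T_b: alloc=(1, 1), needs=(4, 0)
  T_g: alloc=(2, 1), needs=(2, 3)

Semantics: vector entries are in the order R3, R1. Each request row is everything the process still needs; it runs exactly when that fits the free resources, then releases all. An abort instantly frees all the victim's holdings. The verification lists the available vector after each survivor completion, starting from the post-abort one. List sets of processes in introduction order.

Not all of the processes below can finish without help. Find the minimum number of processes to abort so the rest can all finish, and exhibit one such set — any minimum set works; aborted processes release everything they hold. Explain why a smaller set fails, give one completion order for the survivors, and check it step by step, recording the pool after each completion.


Minimum abort set: T_g.
Key observation: the returned (2, 1) from T_g is what brings T_h — unrunnable before, under any order — into play at step 3.
Minimality: the empty abort set fails — the state is deadlocked as it stands.
One survivor order: T_b, T_c, T_h. Walking it through (post-abort pool first):
  pool = (4, 1)
  T_b needs (4, 0) <= (4, 1) -> finishes; pool += (1, 1) = (5, 2)
  T_c needs (1, 0) <= (5, 2) -> finishes; pool += (2, 1) = (7, 3)
  T_h needs (1, 3) <= (7, 3) -> finishes; pool += (1, 1) = (8, 4)


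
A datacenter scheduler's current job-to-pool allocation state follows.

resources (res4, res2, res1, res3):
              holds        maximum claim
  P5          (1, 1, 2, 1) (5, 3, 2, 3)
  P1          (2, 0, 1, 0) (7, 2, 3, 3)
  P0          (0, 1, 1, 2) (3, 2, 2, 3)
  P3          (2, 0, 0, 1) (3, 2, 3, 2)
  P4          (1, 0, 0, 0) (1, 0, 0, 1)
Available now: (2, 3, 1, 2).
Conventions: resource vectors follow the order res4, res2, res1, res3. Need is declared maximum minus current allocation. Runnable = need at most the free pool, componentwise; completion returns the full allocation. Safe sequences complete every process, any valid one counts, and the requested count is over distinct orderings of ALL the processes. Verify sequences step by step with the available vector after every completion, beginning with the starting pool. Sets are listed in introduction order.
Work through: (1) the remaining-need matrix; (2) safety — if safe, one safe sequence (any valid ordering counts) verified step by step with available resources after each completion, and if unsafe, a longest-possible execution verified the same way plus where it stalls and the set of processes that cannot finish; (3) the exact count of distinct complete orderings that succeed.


(1) Outstanding need per process (order res4, res2, res1, res3):
  P5: (4, 2, 0, 2)
  P1: (5, 2, 2, 3)
  P0: (3, 1, 1, 1)
  P3: (1, 2, 3, 1)
  P4: (0, 0, 0, 1)
(2) UNSAFE.
Key observation: after P4, P0 the pool peaks at (3, 4, 2, 4), and each blocked process is short somewhere: P5 on res4; P1 on res4; P3 on res1.
The run P4, P0 cannot be extended any further. Walking it through:
  pool = (2, 3, 1, 2)
  P4: need (0, 0, 0, 1) fits (2, 3, 1, 2); releases (1, 0, 0, 0), pool now (3, 3, 1, 2)
  P0: need (3, 1, 1, 1) fits (3, 3, 1, 2); releases (0, 1, 1, 2), pool now (3, 4, 2, 4)
  blocked: P5 wants (4, 2, 0, 2), pool (3, 4, 2, 4) — not enough res4
  blocked: P1 wants (5, 2, 2, 3), pool (3, 4, 2, 4) — not enough res4
  blocked: P3 wants (1, 2, 3, 1), pool (3, 4, 2, 4) — not enough res1
Never able to finish: P5, P1 and P3.
(3) Exactly 0 of the possible complete orderings are safe sequences.


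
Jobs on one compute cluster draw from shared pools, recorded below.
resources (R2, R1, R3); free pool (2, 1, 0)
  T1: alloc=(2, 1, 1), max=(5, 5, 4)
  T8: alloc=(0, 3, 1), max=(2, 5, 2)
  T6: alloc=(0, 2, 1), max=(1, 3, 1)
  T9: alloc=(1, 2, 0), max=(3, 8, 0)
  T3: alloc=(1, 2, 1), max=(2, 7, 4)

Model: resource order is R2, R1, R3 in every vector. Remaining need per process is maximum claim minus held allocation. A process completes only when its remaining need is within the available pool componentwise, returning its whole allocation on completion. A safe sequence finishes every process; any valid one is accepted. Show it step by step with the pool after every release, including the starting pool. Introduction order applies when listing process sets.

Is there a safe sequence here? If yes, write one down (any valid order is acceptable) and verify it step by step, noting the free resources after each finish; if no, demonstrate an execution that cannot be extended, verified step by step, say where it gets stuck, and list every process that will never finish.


UNSAFE — no complete ordering exists.
Key observation: R3 is the bottleneck — with T6, T8, T9 done the pool holds (3, 8, 2), short of every remaining need.
Going as far as possible: T6, T8, T9; after that, nothing fits. Walking it through:
  pool = (2, 1, 0)
  T6 needs (1, 1, 0) <= (2, 1, 0) -> finishes; pool += (0, 2, 1) = (2, 3, 1)
  T8 needs (2, 2, 1) <= (2, 3, 1) -> finishes; pool += (0, 3, 1) = (2, 6, 2)
  T9 needs (2, 6, 0) <= (2, 6, 2) -> finishes; pool += (1, 2, 0) = (3, 8, 2)
  blocked: T1 wants (3, 4, 3), pool (3, 8, 2) — not enough R3
  blocked: T3 wants (1, 5, 3), pool (3, 8, 2) — not enough R3
Permanently blocked: T1 and T3.


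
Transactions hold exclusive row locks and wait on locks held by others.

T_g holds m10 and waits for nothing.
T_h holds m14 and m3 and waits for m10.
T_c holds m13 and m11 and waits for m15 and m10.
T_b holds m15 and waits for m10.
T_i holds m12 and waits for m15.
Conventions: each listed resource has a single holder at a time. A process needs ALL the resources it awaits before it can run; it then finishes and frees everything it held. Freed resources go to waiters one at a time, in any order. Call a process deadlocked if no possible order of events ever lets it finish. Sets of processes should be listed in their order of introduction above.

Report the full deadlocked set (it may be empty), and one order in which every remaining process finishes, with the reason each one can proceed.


The deadlocked set is empty.
Key observation: the wait relation is loop-free; peeling off processes with no waits unwinds the whole state.
One completion order for the rest: T_g, T_b, T_i, T_c, T_h.
Step-by-step check:
  T_g: no waits; runs immediately, freeing m10
  T_b: everything it awaited (m10) is free; runs, freeing m15
  T_i: everything it awaited (m15) is free; runs, freeing m12
  T_c: everything it awaited (m15 and m10) is free; runs, freeing m13 and m11
  T_h: everything it awaited (m10) is free; runs, freeing m14 and m3


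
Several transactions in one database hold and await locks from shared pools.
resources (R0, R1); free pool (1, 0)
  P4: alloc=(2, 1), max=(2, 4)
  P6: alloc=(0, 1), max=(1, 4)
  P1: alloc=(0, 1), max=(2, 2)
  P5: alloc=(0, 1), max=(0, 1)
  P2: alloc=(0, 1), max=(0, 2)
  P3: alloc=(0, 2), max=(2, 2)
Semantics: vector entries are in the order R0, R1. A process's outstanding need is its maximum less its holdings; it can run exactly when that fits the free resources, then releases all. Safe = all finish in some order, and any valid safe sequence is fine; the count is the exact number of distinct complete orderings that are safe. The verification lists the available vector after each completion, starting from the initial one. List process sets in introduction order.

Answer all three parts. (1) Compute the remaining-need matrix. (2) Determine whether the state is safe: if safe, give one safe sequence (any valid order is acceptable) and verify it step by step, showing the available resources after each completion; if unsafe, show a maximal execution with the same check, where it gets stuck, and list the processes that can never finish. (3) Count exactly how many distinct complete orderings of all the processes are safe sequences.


(1) Remaining need (order R0, R1):
  P4: (0, 3)
  P6: (1, 3)
  P1: (2, 1)
  P5: (0, 0)
  P2: (0, 1)
  P3: (2, 0)
(2) UNSAFE — no complete ordering exists.
Key observation: after P5, P2 the pool peaks at (1, 2), and each blocked process is short somewhere: P4 on R1; P6 on R1; P1 on R0; P3 on R0.
Going as far as possible: P5, P2; after that, nothing fits. Walking it through:
  pool = (1, 0)
  P5: need (0, 0) fits (1, 0); releases (0, 1), pool now (1, 1)
  P2: need (0, 1) fits (1, 1); releases (0, 1), pool now (1, 2)
  P4 cannot run: need (0, 3) vs free (1, 2) (insufficient R1)
  P6 cannot run: need (1, 3) vs free (1, 2) (insufficient R1)
  P1 cannot run: need (2, 1) vs free (1, 2) (insufficient R0)
  P3 cannot run: need (2, 0) vs free (1, 2) (insufficient R0)
Processes that can never finish: P4, P6, P1 and P3.
(3) Exactly 0 of the possible complete orderings are safe sequences.


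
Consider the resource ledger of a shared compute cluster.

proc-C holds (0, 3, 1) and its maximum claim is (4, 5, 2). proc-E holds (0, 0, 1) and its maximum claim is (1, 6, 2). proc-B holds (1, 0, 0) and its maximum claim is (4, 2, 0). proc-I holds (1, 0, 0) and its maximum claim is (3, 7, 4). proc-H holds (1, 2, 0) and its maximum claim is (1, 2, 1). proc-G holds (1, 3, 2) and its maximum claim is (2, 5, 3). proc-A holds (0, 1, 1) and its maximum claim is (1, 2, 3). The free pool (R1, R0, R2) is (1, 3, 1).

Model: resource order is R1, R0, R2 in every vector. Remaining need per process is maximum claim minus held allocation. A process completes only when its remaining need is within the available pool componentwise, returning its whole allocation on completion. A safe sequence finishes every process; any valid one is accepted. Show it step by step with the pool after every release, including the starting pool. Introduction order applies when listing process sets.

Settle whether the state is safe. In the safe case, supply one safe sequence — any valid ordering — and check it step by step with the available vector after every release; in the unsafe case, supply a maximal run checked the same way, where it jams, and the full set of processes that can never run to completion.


SAFE — a valid safe sequence is proc-H, proc-G, proc-B, proc-A, proc-C, proc-I, proc-E.
Key observation: the first exact fit in this order is proc-H — it needs (0, 0, 1) with (1, 3, 1) free, meeting a requested resource to the last unit.
Step-by-step check:
  pool = (1, 3, 1)
  proc-H needs (0, 0, 1) <= (1, 3, 1) -> finishes; pool += (1, 2, 0) = (2, 5, 1)
  proc-G needs (1, 2, 1) <= (2, 5, 1) -> finishes; pool += (1, 3, 2) = (3, 8, 3)
  proc-B needs (3, 2, 0) <= (3, 8, 3) -> finishes; pool += (1, 0, 0) = (4, 8, 3)
  proc-A needs (1, 1, 2) <= (4, 8, 3) -> finishes; pool += (0, 1, 1) = (4, 9, 4)
  proc-C needs (4, 2, 1) <= (4, 9, 4) -> finishes; pool += (0, 3, 1) = (4, 12, 5)
  proc-I needs (2, 7, 4) <= (4, 12, 5) -> finishes; pool += (1, 0, 0) = (5, 12, 5)
  proc-E needs (1, 6, 1) <= (5, 12, 5) -> finishes; pool += (0, 0, 1) = (5, 12, 6)


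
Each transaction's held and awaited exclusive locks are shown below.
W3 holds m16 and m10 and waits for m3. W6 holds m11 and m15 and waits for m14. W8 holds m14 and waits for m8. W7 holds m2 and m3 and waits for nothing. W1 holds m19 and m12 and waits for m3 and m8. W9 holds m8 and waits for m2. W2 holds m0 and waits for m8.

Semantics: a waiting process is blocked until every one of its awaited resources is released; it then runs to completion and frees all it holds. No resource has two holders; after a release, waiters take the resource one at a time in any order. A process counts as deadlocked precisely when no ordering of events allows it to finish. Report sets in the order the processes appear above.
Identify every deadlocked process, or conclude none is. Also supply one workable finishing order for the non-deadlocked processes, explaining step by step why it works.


The deadlocked set is empty.
Key observation: every chain of waits terminates; starting from the processes that wait on nothing, all the rest unlock in turn.
The rest can finish in the order W7, W9, W8, W3, W2, W1, W6.
Check, step by step:
  W7: no waits; runs immediately, freeing m2 and m3
  W9: everything it awaited (m2) is free; runs, freeing m8
  W8: everything it awaited (m8) is free; runs, freeing m14
  W3: everything it awaited (m3) is free; runs, freeing m16 and m10
  W2: everything it awaited (m8) is free; runs, freeing m0
  W1: everything it awaited (m3 and m8) is free; runs, freeing m19 and m12
  W6: everything it awaited (m14) is free; runs, freeing m11 and m15


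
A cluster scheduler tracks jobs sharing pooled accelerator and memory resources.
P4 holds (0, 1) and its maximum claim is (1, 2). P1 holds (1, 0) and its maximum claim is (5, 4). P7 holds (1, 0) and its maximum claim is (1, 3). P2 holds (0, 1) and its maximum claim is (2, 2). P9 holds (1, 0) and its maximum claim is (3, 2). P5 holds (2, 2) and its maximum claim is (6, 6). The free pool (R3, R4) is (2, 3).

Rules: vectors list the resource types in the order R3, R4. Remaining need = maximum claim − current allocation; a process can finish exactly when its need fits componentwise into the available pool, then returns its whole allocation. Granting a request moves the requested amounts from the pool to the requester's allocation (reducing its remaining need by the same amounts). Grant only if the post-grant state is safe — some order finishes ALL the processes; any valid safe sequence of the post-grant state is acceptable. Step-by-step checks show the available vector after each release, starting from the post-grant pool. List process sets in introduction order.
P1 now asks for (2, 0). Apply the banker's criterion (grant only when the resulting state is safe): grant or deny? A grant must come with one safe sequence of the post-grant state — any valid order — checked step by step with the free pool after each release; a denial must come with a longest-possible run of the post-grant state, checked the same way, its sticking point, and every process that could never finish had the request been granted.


DENY: after the grant no complete ordering would exist.
Key observation: P7, P4 can finish, but then (1, 4) is all there is, and the blocked group's R3 demands exceed it.
Pretend the grant happened; the run P7, P4 goes as far as possible. Step-by-step check:
  pool = (0, 3)
  P7: need (0, 3) fits (0, 3); releases (1, 0), pool now (1, 3)
  P4: need (1, 1) fits (1, 3); releases (0, 1), pool now (1, 4)
  P1 cannot run: need (2, 4) vs free (1, 4) (insufficient R3)
  P2 cannot run: need (2, 1) vs free (1, 4) (insufficient R3)
  P9 cannot run: need (2, 2) vs free (1, 4) (insufficient R3)
  P5 cannot run: need (4, 4) vs free (1, 4) (insufficient R3)
Processes that could never finish after the grant: P1, P2, P9 and P5.


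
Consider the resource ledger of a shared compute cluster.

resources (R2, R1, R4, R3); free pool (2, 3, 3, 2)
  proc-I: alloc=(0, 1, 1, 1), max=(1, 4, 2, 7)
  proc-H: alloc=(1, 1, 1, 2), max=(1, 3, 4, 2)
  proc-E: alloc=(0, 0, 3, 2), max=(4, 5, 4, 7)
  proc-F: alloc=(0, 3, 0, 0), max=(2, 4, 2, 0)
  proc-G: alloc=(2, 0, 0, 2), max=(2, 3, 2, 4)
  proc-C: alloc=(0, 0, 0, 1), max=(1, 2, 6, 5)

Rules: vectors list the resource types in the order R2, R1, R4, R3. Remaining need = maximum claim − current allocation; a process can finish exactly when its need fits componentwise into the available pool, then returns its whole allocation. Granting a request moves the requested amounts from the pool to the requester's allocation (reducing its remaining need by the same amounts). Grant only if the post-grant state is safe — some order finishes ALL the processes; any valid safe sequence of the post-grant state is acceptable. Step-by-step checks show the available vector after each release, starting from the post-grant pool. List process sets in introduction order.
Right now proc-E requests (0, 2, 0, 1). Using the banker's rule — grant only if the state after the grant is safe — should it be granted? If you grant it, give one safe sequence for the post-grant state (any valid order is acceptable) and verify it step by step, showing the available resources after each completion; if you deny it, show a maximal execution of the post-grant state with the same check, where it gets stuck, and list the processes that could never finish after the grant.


GRANT: granting preserves safety; a valid post-grant sequence is proc-F, proc-H, proc-G, proc-E, proc-I, proc-C.
Key observation: granting shrinks the pool to (2, 1, 3, 1), yet proc-F still fits and the chain goes through.
Verifying the post-grant state step by step:
  pool = (2, 1, 3, 1)
  run proc-F (needs (2, 1, 2, 0), free (2, 1, 3, 1)); after release of (0, 3, 0, 0) the pool is (2, 4, 3, 1)
  run proc-H (needs (0, 2, 3, 0), free (2, 4, 3, 1)); after release of (1, 1, 1, 2) the pool is (3, 5, 4, 3)
  run proc-G (needs (0, 3, 2, 2), free (3, 5, 4, 3)); after release of (2, 0, 0, 2) the pool is (5, 5, 4, 5)
  run proc-E (needs (4, 3, 1, 4), free (5, 5, 4, 5)); after release of (0, 2, 3, 3) the pool is (5, 7, 7, 8)
  run proc-I (needs (1, 3, 1, 6), free (5, 7, 7, 8)); after release of (0, 1, 1, 1) the pool is (5, 8, 8, 9)
  run proc-C (needs (1, 2, 6, 4), free (5, 8, 8, 9)); after release of (0, 0, 0, 1) the pool is (5, 8, 8, 10)


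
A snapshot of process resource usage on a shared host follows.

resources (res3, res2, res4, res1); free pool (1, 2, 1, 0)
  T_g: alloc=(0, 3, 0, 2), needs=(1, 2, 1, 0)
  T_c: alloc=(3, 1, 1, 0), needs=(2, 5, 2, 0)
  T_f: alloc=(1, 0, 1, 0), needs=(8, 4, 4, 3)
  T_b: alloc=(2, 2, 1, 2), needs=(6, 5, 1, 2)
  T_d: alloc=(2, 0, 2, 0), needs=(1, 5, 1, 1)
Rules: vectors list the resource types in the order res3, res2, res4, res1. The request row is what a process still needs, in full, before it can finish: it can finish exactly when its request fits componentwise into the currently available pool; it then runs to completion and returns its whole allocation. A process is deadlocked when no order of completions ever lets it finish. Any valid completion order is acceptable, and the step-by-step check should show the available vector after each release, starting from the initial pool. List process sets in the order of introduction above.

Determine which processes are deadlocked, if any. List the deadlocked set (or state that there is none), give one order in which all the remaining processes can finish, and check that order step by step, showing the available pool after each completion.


No process is deadlocked.
Key observation: no deadlock: T_g fits now, and the freed resources carry the rest through.
One completion order for the rest: T_g, T_d, T_c, T_b, T_f. Step-by-step check:
  pool = (1, 2, 1, 0)
  run T_g (needs (1, 2, 1, 0), free (1, 2, 1, 0)); after release of (0, 3, 0, 2) the pool is (1, 5, 1, 2)
  run T_d (needs (1, 5, 1, 1), free (1, 5, 1, 2)); after release of (2, 0, 2, 0) the pool is (3, 5, 3, 2)
  run T_c (needs (2, 5, 2, 0), free (3, 5, 3, 2)); after release of (3, 1, 1, 0) the pool is (6, 6, 4, 2)
  run T_b (needs (6, 5, 1, 2), free (6, 6, 4, 2)); after release of (2, 2, 1, 2) the pool is (8, 8, 5, 4)
  run T_f (needs (8, 4, 4, 3), free (8, 8, 5, 4)); after release of (1, 0, 1, 0) the pool is (9, 8, 6, 4)


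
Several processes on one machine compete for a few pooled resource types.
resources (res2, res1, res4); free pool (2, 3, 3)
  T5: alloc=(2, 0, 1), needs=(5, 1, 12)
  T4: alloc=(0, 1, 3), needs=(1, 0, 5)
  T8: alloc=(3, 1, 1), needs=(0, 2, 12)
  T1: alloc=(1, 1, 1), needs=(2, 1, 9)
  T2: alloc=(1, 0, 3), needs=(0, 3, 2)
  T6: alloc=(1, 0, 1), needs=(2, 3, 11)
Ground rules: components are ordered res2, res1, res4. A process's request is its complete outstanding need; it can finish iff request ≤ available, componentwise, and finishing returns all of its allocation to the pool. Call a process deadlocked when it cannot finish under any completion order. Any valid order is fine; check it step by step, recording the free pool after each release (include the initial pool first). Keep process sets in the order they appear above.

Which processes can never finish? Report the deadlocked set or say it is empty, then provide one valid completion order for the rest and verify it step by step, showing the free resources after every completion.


Deadlocked: T5, T8 and T6.
Key observation: no order helps: past T2, T4, T1, the free pool tops out at (4, 5, 10), below what each blocked process needs in res4.
The rest can finish in the order T2, T4, T1. Check, step by step:
  pool = (2, 3, 3)
  run T2 (needs (0, 3, 2), free (2, 3, 3)); after release of (1, 0, 3) the pool is (3, 3, 6)
  run T4 (needs (1, 0, 5), free (3, 3, 6)); after release of (0, 1, 3) the pool is (3, 4, 9)
  run T1 (needs (2, 1, 9), free (3, 4, 9)); after release of (1, 1, 1) the pool is (4, 5, 10)
The stuck group stays short no matter what:
  T5 cannot run: need (5, 1, 12) vs free (4, 5, 10) (insufficient res2 and res4)
  T8 cannot run: need (0, 2, 12) vs free (4, 5, 10) (insufficient res4)
  T6 cannot run: need (2, 3, 11) vs free (4, 5, 10) (insufficient res4)


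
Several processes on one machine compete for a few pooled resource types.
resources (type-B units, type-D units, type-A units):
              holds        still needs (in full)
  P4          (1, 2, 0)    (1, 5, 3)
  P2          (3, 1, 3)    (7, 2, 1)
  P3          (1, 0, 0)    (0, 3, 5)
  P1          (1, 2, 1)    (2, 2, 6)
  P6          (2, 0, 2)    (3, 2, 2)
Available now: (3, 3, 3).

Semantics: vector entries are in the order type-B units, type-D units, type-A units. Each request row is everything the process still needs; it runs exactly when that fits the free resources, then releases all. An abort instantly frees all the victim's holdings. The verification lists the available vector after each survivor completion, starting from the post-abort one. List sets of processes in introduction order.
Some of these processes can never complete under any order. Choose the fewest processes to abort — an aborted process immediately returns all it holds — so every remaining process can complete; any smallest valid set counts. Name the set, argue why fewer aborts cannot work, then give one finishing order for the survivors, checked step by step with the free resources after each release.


Abort P4.
Key observation: before aborting P4, P2 was permanently blocked — no order could ever run it; afterwards it completes at step 3.
Why nothing smaller works: aborting no one leaves the state deadlocked as given.
Survivors finish in the order: P6, P3, P2, P1. Walking it through (pool after the aborts first):
  pool = (4, 5, 3)
  run P6 (needs (3, 2, 2), free (4, 5, 3)); after release of (2, 0, 2) the pool is (6, 5, 5)
  run P3 (needs (0, 3, 5), free (6, 5, 5)); after release of (1, 0, 0) the pool is (7, 5, 5)
  run P2 (needs (7, 2, 1), free (7, 5, 5)); after release of (3, 1, 3) the pool is (10, 6, 8)
  run P1 (needs (2, 2, 6), free (10, 6, 8)); after release of (1, 2, 1) the pool is (11, 8, 9)


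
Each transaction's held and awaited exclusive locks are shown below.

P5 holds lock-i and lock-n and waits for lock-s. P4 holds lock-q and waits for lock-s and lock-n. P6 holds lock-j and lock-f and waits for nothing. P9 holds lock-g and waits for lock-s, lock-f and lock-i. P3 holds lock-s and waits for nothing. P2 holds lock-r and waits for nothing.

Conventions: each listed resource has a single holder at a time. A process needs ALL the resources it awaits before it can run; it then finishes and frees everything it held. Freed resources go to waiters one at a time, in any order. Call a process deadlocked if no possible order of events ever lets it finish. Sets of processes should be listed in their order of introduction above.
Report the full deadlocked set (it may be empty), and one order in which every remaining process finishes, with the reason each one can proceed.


The deadlocked set is empty.
Key observation: all waits point, directly or indirectly, at processes that can finish, so nothing is permanently blocked.
A valid finishing order for the others: P3, P5, P4, P6, P9, P2.
Verifying each step:
  P3 waits on nothing -> runs at once and releases lock-s
  run P5 (all its waits — lock-s — are resolved); releases lock-i and lock-n
  run P4 (all its waits — lock-s and lock-n — are resolved); releases lock-q
  P6 waits on nothing -> runs at once and releases lock-j and lock-f
  run P9 (all its waits — lock-s, lock-f and lock-i — are resolved); releases lock-g
  P2 waits on nothing -> runs at once and releases lock-r


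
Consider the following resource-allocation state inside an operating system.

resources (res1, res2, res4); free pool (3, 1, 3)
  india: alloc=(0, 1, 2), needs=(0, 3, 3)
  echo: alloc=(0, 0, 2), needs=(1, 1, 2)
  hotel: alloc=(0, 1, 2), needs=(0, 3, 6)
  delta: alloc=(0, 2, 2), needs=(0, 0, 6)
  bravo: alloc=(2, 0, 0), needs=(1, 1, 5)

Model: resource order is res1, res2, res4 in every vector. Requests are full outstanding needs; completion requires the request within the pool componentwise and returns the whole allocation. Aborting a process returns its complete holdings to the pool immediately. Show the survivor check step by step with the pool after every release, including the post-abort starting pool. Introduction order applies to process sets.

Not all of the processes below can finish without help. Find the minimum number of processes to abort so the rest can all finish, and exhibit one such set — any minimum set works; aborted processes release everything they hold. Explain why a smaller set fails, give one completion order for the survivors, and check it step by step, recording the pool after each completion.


The answer: abort delta.
Key observation: india was stuck for good until delta gave back (0, 2, 2); in the order shown it finishes at step 3.
Minimality: the empty abort set fails — the state is deadlocked as it stands.
Survivors finish in the order: bravo, echo, india, hotel. Walking it through (pool after the aborts first):
  pool = (3, 3, 5)
  run bravo (needs (1, 1, 5), free (3, 3, 5)); after release of (2, 0, 0) the pool is (5, 3, 5)
  run echo (needs (1, 1, 2), free (5, 3, 5)); after release of (0, 0, 2) the pool is (5, 3, 7)
  run india (needs (0, 3, 3), free (5, 3, 7)); after release of (0, 1, 2) the pool is (5, 4, 9)
  run hotel (needs (0, 3, 6), free (5, 4, 9)); after release of (0, 1, 2) the pool is (5, 5, 11)
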